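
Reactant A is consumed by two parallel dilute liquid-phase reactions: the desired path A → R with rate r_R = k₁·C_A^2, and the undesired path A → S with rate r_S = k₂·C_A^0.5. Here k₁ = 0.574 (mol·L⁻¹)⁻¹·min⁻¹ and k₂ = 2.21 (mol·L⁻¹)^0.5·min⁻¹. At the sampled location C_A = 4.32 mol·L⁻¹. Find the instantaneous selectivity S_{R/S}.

2.33

S_{R/S} = r_R/r_S = (k₁·C_A^2)/(k₂·C_A^0.5) = (k₁/k₂)·C_A^1.5.
= (0.574×4.320^2) / (2.21×4.320^0.5) = 10.71/4.593 = 2.33.
Since the desired path is higher order in A, keeping C_A high (PFR or concentrated feed) favours R.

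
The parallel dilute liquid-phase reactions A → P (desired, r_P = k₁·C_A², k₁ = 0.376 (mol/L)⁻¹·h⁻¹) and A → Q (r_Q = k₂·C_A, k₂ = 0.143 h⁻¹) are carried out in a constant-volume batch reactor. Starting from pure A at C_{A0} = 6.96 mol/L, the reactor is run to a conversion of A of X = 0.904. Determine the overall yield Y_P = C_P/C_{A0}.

C_A = C_{A0}(1−X) = 0.6682 mol/L.
Along a PFR/batch, dC_Q/dC_A = −r_Q/(r_P+r_Q) = −k₂/(k₂+k₁·C_A).
Integrating from C_{A0} to C_A: C_Q = (0.143/0.376)·ln[(0.143+0.376·6.96)/(0.143+0.376·0.668)] = 0.3803·ln(2.760/0.3942) = 0.7401 mol/L.
Then C_P = (C_{A0}−C_A) − C_Q = 6.292 − 0.7401 = 5.552 mol/L.
Y_P = C_P/C_{A0} = 5.552/6.96 = 0.798.

0.798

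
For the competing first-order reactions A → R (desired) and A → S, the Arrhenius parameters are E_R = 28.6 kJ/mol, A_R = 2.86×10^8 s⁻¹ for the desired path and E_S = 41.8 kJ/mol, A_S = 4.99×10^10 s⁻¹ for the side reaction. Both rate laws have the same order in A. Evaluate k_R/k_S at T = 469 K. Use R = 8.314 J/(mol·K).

With equal orders, S_{R/S} = k_R/k_S = (A_R/A_S)·exp[(E_S−E_R)/(RT)].
(E_S−E_R)/(RT) = (41.8−28.6)×10³/(8.314×469) = 13200/3899 = 3.385.
k_R/k_S = (2.86×10^8/4.99×10^10)·exp(3.385) = 0.005731 × 29.53 = 0.169.

0.169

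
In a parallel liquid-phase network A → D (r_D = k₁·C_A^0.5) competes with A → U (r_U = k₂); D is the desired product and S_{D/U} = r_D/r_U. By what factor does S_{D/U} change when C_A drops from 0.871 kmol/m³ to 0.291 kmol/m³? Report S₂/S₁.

0.578

S_{D/U} = (k₁/k₂)·C_A^0.5, so S₂/S₁ = (C_{A,2}/C_{A,1})^0.5.
= (0.291/0.871)^0.5 = (0.3341)^0.5 = 0.578.
Selectivity toward D falls as C_A falls — high-concentration operation is favoured.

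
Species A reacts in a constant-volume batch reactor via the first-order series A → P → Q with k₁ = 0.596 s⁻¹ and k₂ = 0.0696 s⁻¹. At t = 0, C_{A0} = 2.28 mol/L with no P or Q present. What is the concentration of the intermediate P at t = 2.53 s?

For first-order series with pure A initially, C_P(t) = k₁C_{A0}/(k₂−k₁)·(e^(−k₁t) − e^(−k₂t)).
e^(−k₁t) = e^(−0.596×2.53) = e^(−1.508) = 0.2214; e^(−k₂t) = e^(−0.1761) = 0.8385.
C_P = 0.596×2.28/(0.0696−0.596) × (0.2214−0.8385) = (-2.581)×(-0.6172) = 1.593 mol/L.

1.59 mol/L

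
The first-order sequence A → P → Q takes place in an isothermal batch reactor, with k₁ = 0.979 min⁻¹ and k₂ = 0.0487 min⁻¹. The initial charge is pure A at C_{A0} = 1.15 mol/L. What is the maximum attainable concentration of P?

For a first-order series the maximum intermediate yield is C_{P,max}/C_{A0} = (k₁/k₂)^[k₂/(k₂−k₁)].
= (0.979/0.0487)^(0.0487/(0.0487−0.979)) = (20.10)^(-0.05235) = 0.8546.
C_{P,max} = 0.8546×1.15 = 0.983 mol/L.

0.983 mol/L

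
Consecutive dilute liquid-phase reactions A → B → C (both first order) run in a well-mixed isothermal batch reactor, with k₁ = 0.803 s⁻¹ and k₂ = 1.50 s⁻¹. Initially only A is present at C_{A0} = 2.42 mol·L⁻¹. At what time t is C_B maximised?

The intermediate peaks when r₁ = r₂, i.e. k₁e^(−k₁t) = k₂e^(−k₂t), giving t_opt = ln(k₂/k₁)/(k₂−k₁).
= ln(1.50/0.803)/(1.50−0.803) = ln(1.868)/0.6970 = 0.6249/0.6970 = 0.897 s.

0.897 s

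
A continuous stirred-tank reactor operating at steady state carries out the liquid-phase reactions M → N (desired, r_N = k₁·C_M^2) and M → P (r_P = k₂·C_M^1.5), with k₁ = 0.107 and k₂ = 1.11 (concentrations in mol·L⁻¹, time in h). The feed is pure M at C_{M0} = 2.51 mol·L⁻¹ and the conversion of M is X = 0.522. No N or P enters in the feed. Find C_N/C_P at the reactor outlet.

0.106

Exit C_M = C_{M0}(1−X) = 2.51×0.478 = 1.200 mol·L⁻¹.
In a CSTR the entire volume is at exit conditions, so r_N = 0.107×1.200^2 = 0.1540 and r_P = 1.11×1.200^1.5 = 1.459.
Overall selectivity = C_N/C_P = r_Nτ/(r_Pτ) = r_N/r_P = 0.106.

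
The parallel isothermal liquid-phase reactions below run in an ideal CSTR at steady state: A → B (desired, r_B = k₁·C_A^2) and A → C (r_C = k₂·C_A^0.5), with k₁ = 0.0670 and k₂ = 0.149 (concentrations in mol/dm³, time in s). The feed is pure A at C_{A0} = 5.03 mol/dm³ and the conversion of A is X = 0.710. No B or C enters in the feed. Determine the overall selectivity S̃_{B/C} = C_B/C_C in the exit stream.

Exit C_A = C_{A0}(1−X) = 5.03×0.290 = 1.459 mol/dm³.
Rates in a CSTR are evaluated at the outlet concentration: r_B = 0.0670×1.459^2 = 0.1426, r_C = 0.149×1.459^0.5 = 0.1800.
Overall selectivity = C_B/C_C = r_Bτ/(r_Cτ) = r_B/r_C = 0.792.

0.792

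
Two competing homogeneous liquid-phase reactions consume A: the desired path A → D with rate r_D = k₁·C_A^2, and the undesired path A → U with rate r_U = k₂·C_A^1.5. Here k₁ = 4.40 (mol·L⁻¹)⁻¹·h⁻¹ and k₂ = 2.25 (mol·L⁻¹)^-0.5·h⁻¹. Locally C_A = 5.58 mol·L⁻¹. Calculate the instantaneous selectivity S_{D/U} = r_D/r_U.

4.62

S_{D/U} = r_D/r_U = (k₁·C_A^2)/(k₂·C_A^1.5) = (k₁/k₂)·C_A^0.5.
= (4.40×5.580^2) / (2.25×5.580^1.5) = 137.0/29.66 = 4.62.
Since the desired path is higher order in A, keeping C_A high (PFR or concentrated feed) favours D.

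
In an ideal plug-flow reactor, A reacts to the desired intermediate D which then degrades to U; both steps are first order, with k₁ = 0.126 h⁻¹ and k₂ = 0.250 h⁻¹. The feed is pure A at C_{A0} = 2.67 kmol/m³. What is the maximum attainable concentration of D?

0.671 kmol/m³

For a first-order series the maximum intermediate yield is C_{D,max}/C_{A0} = (k₁/k₂)^[k₂/(k₂−k₁)].
= (0.126/0.250)^(0.250/(0.250−0.126)) = (0.5040)^(2.016) = 0.2512.
C_{D,max} = 0.2512×2.67 = 0.671 kmol/m³.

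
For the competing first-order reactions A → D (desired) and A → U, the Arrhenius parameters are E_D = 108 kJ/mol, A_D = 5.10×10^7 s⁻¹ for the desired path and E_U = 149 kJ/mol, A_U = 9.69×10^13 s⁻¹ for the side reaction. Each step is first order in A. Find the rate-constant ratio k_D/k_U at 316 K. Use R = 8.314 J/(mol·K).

3.15

Since both paths have the same order in A, the concentration cancels and S_{D/U} = k_D/k_U = (A_D/A_U)·exp[(E_U−E_D)/(RT)].
(E_U−E_D)/(RT) = (149−108)×10³/(8.314×316) = 41000/2627 = 15.61.
k_D/k_U = (5.10×10^7/9.69×10^13)·exp(15.61) = 5.263×10^-7 × 5.991×10^6 = 3.15.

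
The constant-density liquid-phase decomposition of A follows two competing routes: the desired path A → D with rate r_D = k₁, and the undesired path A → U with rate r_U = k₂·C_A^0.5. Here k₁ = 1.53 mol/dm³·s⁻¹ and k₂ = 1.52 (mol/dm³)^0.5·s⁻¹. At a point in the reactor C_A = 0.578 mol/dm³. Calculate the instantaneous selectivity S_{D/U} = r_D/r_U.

1.32

S_{D/U} = r_D/r_U = (k₁)/(k₂·C_A^0.5) = (k₁/k₂)·C_A^-0.5.
= (1.53) / (1.52×0.5780^0.5) = 1.530/1.156 = 1.32.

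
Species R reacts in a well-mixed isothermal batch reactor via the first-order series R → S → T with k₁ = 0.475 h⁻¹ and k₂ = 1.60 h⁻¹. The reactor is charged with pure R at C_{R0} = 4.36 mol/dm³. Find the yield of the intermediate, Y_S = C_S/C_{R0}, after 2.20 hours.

0.136

The intermediate concentration in a first-order A→B→C sequence is C_S = k₁C_{R0}(e^(−k₁t) − e^(−k₂t))/(k₂−k₁).
e^(−k₁t) = e^(−0.475×2.20) = e^(−1.045) = 0.3517; e^(−k₂t) = e^(−3.520) = 0.02960.
C_S = 0.475×4.36/(1.60−0.475) × (0.3517−0.02960) = 1.841×0.3221 = 0.5929 mol/dm³.
Y_S = C_S/C_{R0} = 0.5929/4.36 = 0.136.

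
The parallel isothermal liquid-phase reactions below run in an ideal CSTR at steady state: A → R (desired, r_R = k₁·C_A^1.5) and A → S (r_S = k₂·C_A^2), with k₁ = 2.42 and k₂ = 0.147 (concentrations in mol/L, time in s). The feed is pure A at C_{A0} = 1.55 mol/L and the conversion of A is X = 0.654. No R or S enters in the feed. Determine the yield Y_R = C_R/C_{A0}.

0.626

Exit C_A = C_{A0}(1−X) = 1.55×0.346 = 0.5363 mol/L.
A CSTR operates uniformly at the exit composition, giving r_R = 0.9504 and r_S = 0.04228 (each k·C_A^n at C_A = 0.5363).
Fraction of consumed A going to R: r_R/(r_R+r_S) = 0.9574.
C_R = 0.9574·C_{A0}·X = 0.9574×1.55×0.654 = 0.971 mol/L; Y_R = C_R/C_{A0} = 0.626.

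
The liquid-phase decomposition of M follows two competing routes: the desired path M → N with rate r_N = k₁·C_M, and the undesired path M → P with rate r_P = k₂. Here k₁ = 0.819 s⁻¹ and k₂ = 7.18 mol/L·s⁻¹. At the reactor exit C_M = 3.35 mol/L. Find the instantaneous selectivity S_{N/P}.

S_{N/P} = r_N/r_P = (k₁·C_M)/(k₂) = (k₁/k₂)·C_M.
= (0.819×3.350) / (7.18) = 2.744/7.180 = 0.382.
Since the desired path is higher order in M, keeping C_M high (PFR or concentrated feed) favours N.

0.382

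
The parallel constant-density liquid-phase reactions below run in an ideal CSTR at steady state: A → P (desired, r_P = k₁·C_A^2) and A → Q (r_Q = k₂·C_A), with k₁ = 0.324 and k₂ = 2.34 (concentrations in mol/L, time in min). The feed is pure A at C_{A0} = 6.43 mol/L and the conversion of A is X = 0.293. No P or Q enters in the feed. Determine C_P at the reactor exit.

0.728 mol/L

Exit C_A = C_{A0}(1−X) = 6.43×0.707 = 4.546 mol/L.
Rates in a CSTR are evaluated at the outlet concentration: r_P = 0.324×4.546^2 = 6.696, r_Q = 2.34×4.546 = 10.64.
Fraction of consumed A going to P: r_P/(r_P+r_Q) = 0.3863.
C_P = 0.3863·C_{A0}·X = 0.3863×6.43×0.293 = 0.728 mol/L.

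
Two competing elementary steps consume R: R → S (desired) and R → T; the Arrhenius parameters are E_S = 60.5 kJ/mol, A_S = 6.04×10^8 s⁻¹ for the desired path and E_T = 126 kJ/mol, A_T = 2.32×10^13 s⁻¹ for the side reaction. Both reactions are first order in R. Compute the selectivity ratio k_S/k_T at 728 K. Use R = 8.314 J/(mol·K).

With equal orders, S_{S/T} = k_S/k_T = (A_S/A_T)·exp[(E_T−E_S)/(RT)].
(E_T−E_S)/(RT) = (126−60.5)×10³/(8.314×728) = 65500/6053 = 10.82.
k_S/k_T = (6.04×10^8/2.32×10^13)·exp(10.82) = 2.603×10^-5 × 50102 = 1.30.

1.30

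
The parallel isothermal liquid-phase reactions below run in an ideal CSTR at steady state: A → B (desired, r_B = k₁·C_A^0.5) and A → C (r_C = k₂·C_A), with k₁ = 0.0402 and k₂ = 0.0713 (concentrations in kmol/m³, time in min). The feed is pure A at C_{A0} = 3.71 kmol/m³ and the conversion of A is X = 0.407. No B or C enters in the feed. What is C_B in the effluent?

Exit C_A = C_{A0}(1−X) = 3.71×0.593 = 2.200 kmol/m³.
Rates in a CSTR are evaluated at the outlet concentration: r_B = 0.0402×2.200^0.5 = 0.05963, r_C = 0.0713×2.200 = 0.1569.
Fraction of consumed A going to B: r_B/(r_B+r_C) = 0.2754.
C_B = 0.2754·C_{A0}·X = 0.2754×3.71×0.407 = 0.416 kmol/m³.

0.416 kmol/m³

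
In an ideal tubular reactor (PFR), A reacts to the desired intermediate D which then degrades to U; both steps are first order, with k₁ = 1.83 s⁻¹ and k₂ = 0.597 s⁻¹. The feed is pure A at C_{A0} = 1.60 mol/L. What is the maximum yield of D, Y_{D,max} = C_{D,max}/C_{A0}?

0.581

For a first-order series the maximum intermediate yield is C_{D,max}/C_{A0} = (k₁/k₂)^[k₂/(k₂−k₁)].
= (1.83/0.597)^(0.597/(0.597−1.83)) = (3.065)^(-0.4842) = 0.5814.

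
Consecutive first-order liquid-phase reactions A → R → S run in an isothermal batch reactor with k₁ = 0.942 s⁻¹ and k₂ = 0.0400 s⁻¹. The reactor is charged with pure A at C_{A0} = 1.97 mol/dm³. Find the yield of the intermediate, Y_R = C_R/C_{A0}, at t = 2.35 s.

0.837

The intermediate concentration in a first-order A→B→C sequence is C_R = k₁C_{A0}(e^(−k₁t) − e^(−k₂t))/(k₂−k₁).
e^(−k₁t) = e^(−0.942×2.35) = e^(−2.214) = 0.1093; e^(−k₂t) = e^(−0.09400) = 0.9103.
C_R = 0.942×1.97/(0.0400−0.942) × (0.1093−0.9103) = (-2.057)×(-0.8010) = 1.648 mol/dm³.
Y_R = C_R/C_{A0} = 1.648/1.97 = 0.837.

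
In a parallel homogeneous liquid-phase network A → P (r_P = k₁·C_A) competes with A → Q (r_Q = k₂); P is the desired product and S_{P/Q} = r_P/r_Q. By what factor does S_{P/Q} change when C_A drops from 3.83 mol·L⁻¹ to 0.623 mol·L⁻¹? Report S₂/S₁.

S_{P/Q} = (k₁/k₂)·C_A, so S₂/S₁ = (C_{A,2}/C_{A,1}).
= 0.623/3.83 = 0.163.

0.163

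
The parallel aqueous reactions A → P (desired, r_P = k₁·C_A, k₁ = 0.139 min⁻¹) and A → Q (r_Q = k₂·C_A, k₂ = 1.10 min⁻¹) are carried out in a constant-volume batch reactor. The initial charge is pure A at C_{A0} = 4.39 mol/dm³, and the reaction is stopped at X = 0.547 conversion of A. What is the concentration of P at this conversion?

0.269 mol/dm³

C_A = C_{A0}(1−X) = 1.989 mol/dm³.
Both paths are first order in A, so the instantaneous fraction to P is constant: dC_P/d(−C_A) = k₁/(k₁+k₂) = 0.1122.
C_P = 0.1122·(C_{A0}−C_A) = 0.1122×2.401 = 0.269 mol/dm³.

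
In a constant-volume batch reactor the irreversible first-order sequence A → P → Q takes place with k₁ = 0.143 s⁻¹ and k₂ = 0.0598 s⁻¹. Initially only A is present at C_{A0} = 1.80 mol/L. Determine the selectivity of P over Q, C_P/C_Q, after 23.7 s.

0.590

For first-order series with pure A initially, C_P(t) = k₁C_{A0}/(k₂−k₁)·(e^(−k₁t) − e^(−k₂t)).
e^(−k₁t) = e^(−0.143×23.7) = e^(−3.389) = 0.03374; e^(−k₂t) = e^(−1.417) = 0.2424.
C_P = 0.143×1.80/(0.0598−0.143) × (0.03374−0.2424) = (-3.094)×(-0.2086) = 0.6455 mol/L.
C_A = C_{A0}e^(−k₁t) = 0.06073 mol/L, so C_Q = C_{A0}−C_A−C_P = 1.094 mol/L; C_P/C_Q = 0.590.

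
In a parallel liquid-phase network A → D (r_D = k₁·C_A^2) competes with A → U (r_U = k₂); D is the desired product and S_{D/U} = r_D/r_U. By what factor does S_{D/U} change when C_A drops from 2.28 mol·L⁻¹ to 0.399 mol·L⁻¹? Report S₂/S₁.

S_{D/U} = (k₁/k₂)·C_A^2, so S₂/S₁ = (C_{A,2}/C_{A,1})^2.
= (0.399/2.28)^2 = (0.1750)^2 = 0.0306.
Selectivity toward D falls as C_A falls — high-concentration operation is favoured.

0.0306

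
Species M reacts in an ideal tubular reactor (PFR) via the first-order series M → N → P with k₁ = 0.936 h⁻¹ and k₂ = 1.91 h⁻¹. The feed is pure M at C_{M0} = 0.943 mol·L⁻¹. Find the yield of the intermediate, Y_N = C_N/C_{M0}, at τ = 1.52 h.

0.179

Solving the coupled first-order balances gives C_N(τ) = [k₁/(k₂−k₁)]·C_{M0}·(e^(−k₁τ) − e^(−k₂τ)).
e^(−k₁τ) = e^(−0.936×1.52) = e^(−1.423) = 0.2411; e^(−k₂τ) = e^(−2.903) = 0.05485.
C_N = 0.936×0.943/(1.91−0.936) × (0.2411−0.05485) = 0.9062×0.1862 = 0.1687 mol·L⁻¹.
Y_N = C_N/C_{M0} = 0.1687/0.943 = 0.179.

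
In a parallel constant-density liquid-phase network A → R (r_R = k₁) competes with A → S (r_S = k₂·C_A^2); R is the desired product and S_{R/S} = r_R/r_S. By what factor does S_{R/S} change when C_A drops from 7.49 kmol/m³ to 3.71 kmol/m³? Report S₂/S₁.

4.08

S_{R/S} = (k₁/k₂)·C_A^-2, so S₂/S₁ = (C_{A,2}/C_{A,1})^-2.
= (3.71/7.49)^(-2) = (0.4953)^(-2) = 4.08.
Selectivity toward R rises as C_A falls — low-concentration operation is favoured.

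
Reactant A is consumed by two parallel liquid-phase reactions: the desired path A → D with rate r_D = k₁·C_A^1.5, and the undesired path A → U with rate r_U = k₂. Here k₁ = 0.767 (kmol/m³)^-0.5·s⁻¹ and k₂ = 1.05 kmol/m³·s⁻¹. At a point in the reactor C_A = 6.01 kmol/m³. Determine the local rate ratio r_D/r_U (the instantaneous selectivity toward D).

S_{D/U} = r_D/r_U = (k₁·C_A^1.5)/(k₂) = (k₁/k₂)·C_A^1.5.
= (0.767×6.010^1.5) / (1.05) = 11.30/1.050 = 10.8.

10.8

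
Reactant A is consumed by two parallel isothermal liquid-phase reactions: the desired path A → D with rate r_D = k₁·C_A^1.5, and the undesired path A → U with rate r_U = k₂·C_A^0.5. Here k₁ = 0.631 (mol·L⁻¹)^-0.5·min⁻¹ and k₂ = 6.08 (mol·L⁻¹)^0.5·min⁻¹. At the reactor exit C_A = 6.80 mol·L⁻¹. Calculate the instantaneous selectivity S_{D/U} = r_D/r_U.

0.706

S_{D/U} = r_D/r_U = (k₁·C_A^1.5)/(k₂·C_A^0.5) = (k₁/k₂)·C_A.
= (0.631×6.800^1.5) / (6.08×6.800^0.5) = 11.19/15.85 = 0.706.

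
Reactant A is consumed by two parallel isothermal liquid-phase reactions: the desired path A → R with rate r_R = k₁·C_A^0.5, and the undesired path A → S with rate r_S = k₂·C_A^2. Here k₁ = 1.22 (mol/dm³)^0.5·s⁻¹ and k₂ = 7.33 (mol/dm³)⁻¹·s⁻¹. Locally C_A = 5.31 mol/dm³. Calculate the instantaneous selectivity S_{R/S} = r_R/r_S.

S_{R/S} = r_R/r_S = (k₁·C_A^0.5)/(k₂·C_A^2) = (k₁/k₂)·C_A^-1.5.
= (1.22×5.310^0.5) / (7.33×5.310^2) = 2.811/206.7 = 0.0136.
The undesired path is higher order in A, so low C_A (CSTR or dilute feed) favours R.

0.0136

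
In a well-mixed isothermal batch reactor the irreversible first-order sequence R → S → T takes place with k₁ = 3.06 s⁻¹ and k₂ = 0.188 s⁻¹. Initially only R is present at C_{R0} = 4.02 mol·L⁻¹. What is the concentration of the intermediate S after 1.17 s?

3.32 mol·L⁻¹

The intermediate concentration in a first-order A→B→C sequence is C_S = k₁C_{R0}(e^(−k₁t) − e^(−k₂t))/(k₂−k₁).
e^(−k₁t) = e^(−3.06×1.17) = e^(−3.580) = 0.02787; e^(−k₂t) = e^(−0.2200) = 0.8026.
C_S = 3.06×4.02/(0.188−3.06) × (0.02787−0.8026) = (-4.283)×(-0.7747) = 3.318 mol·L⁻¹.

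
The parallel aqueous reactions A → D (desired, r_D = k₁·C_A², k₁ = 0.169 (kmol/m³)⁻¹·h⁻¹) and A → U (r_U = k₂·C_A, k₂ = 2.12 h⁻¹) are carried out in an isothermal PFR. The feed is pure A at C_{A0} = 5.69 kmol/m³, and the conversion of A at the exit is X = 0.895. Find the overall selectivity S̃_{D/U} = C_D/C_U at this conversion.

C_A = C_{A0}(1−X) = 0.5974 kmol/m³.
Along a PFR/batch, dC_U/dC_A = −r_U/(r_D+r_U) = −k₂/(k₂+k₁·C_A).
Integrating from C_{A0} to C_A: C_U = (2.12/0.169)·ln[(2.12+0.169·5.69)/(2.12+0.169·0.597)] = 12.54·ln(3.082/2.221) = 4.108 kmol/m³.
Then C_D = (C_{A0}−C_A) − C_U = 5.093 − 4.108 = 0.9842 kmol/m³.
S̃_{D/U} = C_D/C_U = 0.9842/4.108 = 0.240.

0.240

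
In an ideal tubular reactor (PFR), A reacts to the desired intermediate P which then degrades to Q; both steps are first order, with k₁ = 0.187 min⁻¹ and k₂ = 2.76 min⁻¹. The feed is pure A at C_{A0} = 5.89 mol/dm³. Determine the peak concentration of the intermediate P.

For a first-order series the maximum intermediate yield is C_{P,max}/C_{A0} = (k₁/k₂)^[k₂/(k₂−k₁)].
= (0.187/2.76)^(2.76/(2.76−0.187)) = (0.06775)^(1.073) = 0.05571.
C_{P,max} = 0.05571×5.89 = 0.328 mol/dm³.

0.328 mol/dm³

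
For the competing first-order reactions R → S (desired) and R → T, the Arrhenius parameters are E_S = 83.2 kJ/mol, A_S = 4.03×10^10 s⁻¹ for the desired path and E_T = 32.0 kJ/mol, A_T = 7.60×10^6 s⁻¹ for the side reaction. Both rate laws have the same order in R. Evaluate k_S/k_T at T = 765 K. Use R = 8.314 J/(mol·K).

1.69

k_S/k_T = (A_S/A_T)·exp[−(E_S−E_T)/(RT)] = (A_S/A_T)·exp[(E_T−E_S)/(RT)].
(E_T−E_S)/(RT) = (32.0−83.2)×10³/(8.314×765) = -51200/6360 = -8.050.
k_S/k_T = (4.03×10^10/7.60×10^6)·exp(-8.050) = 5303 × 3.191×10^-4 = 1.69.
Since E_S > E_T, raising the temperature improves selectivity toward S.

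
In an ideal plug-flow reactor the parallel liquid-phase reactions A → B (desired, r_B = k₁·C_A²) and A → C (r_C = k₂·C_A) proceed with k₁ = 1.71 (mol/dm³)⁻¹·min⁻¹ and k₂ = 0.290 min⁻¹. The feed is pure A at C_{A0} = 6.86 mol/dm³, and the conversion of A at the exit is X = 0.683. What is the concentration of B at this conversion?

C_A = C_{A0}(1−X) = 2.175 mol/dm³.
Along a PFR/batch, dC_C/dC_A = −r_C/(r_B+r_C) = −k₂/(k₂+k₁·C_A).
Integrating from C_{A0} to C_A: C_C = (0.290/1.71)·ln[(0.290+1.71·6.86)/(0.290+1.71·2.17)] = 0.1696·ln(12.02/4.009) = 0.1862 mol/dm³.
Then C_B = (C_{A0}−C_A) − C_C = 4.685 − 0.1862 = 4.499 mol/dm³.

4.50 mol/dm³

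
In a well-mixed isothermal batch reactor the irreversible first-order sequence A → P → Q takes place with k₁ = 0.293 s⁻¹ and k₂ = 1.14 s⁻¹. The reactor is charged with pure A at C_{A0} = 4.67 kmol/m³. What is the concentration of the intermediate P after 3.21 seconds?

0.589 kmol/m³

The intermediate concentration in a first-order A→B→C sequence is C_P = k₁C_{A0}(e^(−k₁t) − e^(−k₂t))/(k₂−k₁).
e^(−k₁t) = e^(−0.293×3.21) = e^(−0.9405) = 0.3904; e^(−k₂t) = e^(−3.659) = 0.02575.
C_P = 0.293×4.67/(1.14−0.293) × (0.3904−0.02575) = 1.615×0.3647 = 0.5891 kmol/m³.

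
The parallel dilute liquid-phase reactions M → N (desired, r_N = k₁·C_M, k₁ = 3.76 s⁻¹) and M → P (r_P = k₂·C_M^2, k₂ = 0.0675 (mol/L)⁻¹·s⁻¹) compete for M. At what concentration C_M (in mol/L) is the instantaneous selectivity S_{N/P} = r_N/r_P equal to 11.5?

4.84 mol/L

S_{N/P} = (k₁/k₂)·C_M⁻¹ ⇒ C_M = (S·k₂/k₁)^(-1).
= (11.5×0.0675/3.76)^(-1) = (0.2064)^(-1) = 4.84 mol/L.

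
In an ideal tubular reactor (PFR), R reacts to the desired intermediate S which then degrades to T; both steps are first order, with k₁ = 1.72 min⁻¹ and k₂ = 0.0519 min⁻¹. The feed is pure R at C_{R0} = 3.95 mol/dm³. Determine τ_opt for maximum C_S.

2.10 min

For first-order series the maximum of C_S occurs at τ_opt = ln(k₂/k₁)/(k₂−k₁).
= ln(0.0519/1.72)/(0.0519−1.72) = ln(0.03017)/-1.668 = -3.501/-1.668 = 2.10 min.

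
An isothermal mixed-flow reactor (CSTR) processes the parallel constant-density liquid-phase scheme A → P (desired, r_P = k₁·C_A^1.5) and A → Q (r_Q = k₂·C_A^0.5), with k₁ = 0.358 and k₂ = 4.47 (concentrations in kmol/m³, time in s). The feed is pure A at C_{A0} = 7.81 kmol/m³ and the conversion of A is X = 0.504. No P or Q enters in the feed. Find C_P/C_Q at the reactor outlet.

Exit C_A = C_{A0}(1−X) = 7.81×0.496 = 3.874 kmol/m³.
In a CSTR the entire volume is at exit conditions, so r_P = 0.358×3.874^1.5 = 2.729 and r_Q = 4.47×3.874^0.5 = 8.798.
Overall selectivity = C_P/C_Q = r_Pτ/(r_Qτ) = r_P/r_Q = 0.310.

0.310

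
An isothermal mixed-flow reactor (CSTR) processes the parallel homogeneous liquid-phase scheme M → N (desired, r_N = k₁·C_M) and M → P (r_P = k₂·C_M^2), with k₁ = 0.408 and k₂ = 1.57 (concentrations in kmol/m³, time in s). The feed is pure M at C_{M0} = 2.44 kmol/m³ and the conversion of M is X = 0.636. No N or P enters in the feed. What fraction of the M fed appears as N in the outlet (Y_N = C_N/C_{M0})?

0.144

Exit C_M = C_{M0}(1−X) = 2.44×0.364 = 0.8882 kmol/m³.
Rates in a CSTR are evaluated at the outlet concentration: r_N = 0.408×0.8882 = 0.3624, r_P = 1.57×0.8882^2 = 1.238.
Fraction of consumed M going to N: r_N/(r_N+r_P) = 0.2264.
C_N = 0.2264·C_{M0}·X = 0.2264×2.44×0.636 = 0.351 kmol/m³; Y_N = C_N/C_{M0} = 0.144.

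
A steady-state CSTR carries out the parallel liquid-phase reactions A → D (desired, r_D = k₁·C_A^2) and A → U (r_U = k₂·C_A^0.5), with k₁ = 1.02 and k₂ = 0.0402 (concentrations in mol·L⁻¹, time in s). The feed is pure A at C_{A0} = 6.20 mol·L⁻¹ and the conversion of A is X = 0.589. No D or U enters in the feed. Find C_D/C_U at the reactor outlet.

Exit C_A = C_{A0}(1−X) = 6.20×0.411 = 2.548 mol·L⁻¹.
Rates in a CSTR are evaluated at the outlet concentration: r_D = 1.02×2.548^2 = 6.623, r_U = 0.0402×2.548^0.5 = 0.06417.
Overall selectivity = C_D/C_U = r_Dτ/(r_Uτ) = r_D/r_U = 103.

103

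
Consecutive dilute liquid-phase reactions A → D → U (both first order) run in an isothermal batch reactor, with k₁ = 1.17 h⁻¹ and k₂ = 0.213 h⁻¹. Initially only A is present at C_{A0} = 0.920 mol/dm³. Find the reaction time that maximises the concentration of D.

1.78 h

The intermediate peaks when r₁ = r₂, i.e. k₁e^(−k₁t) = k₂e^(−k₂t), giving t_opt = ln(k₂/k₁)/(k₂−k₁).
= ln(0.213/1.17)/(0.213−1.17) = ln(0.1821)/-0.9570 = -1.703/-0.9570 = 1.78 h.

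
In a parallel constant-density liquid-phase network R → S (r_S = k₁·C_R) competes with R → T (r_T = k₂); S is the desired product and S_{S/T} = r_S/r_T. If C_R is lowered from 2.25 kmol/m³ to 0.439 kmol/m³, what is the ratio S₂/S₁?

0.195

S_{S/T} = (k₁/k₂)·C_R, so S₂/S₁ = (C_{R,2}/C_{R,1}).
= 0.439/2.25 = 0.195.
Selectivity toward S falls as C_R falls — high-concentration operation is favoured.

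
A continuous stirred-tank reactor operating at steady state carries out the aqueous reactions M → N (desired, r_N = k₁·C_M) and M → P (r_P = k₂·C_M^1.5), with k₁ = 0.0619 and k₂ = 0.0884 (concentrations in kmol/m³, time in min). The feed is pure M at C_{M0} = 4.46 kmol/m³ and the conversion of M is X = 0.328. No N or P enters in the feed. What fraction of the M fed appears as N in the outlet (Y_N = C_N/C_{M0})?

0.0945

Exit C_M = C_{M0}(1−X) = 4.46×0.672 = 2.997 kmol/m³.
A CSTR operates uniformly at the exit composition, giving r_N = 0.1855 and r_P = 0.4587 (each k·C_M^n at C_M = 2.997).
Fraction of consumed M going to N: r_N/(r_N+r_P) = 0.2880.
C_N = 0.2880·C_{M0}·X = 0.2880×4.46×0.328 = 0.421 kmol/m³; Y_N = C_N/C_{M0} = 0.0945.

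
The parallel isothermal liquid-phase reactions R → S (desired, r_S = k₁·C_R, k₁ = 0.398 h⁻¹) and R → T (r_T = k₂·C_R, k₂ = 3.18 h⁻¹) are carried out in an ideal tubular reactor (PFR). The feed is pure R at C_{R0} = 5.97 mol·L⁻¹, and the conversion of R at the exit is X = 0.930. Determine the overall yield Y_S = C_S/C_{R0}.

0.103

C_R = C_{R0}(1−X) = 0.4179 mol·L⁻¹.
Both paths are first order in R, so the instantaneous fraction to S is constant: dC_S/d(−C_R) = k₁/(k₁+k₂) = 0.1112.
C_S = 0.1112·(C_{R0}−C_R) = 0.1112×5.552 = 0.618 mol·L⁻¹.
Y_S = C_S/C_{R0} = 0.6176/5.97 = 0.103.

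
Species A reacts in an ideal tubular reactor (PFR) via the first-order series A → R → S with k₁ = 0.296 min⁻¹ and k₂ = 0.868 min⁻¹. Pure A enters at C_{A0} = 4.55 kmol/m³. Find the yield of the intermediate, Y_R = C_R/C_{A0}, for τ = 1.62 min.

0.194

The intermediate concentration in a first-order A→B→C sequence is C_R = k₁C_{A0}(e^(−k₁τ) − e^(−k₂τ))/(k₂−k₁).
e^(−k₁τ) = e^(−0.296×1.62) = e^(−0.4795) = 0.6191; e^(−k₂τ) = e^(−1.406) = 0.2451.
C_R = 0.296×4.55/(0.868−0.296) × (0.6191−0.2451) = 2.355×0.3740 = 0.8806 kmol/m³.
Y_R = C_R/C_{A0} = 0.8806/4.55 = 0.194.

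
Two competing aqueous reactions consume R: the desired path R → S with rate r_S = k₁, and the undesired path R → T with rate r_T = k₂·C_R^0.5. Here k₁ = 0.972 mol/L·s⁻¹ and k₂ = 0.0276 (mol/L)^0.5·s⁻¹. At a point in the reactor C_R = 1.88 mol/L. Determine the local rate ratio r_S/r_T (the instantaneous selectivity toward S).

S_{S/T} = r_S/r_T = (k₁)/(k₂·C_R^0.5) = (k₁/k₂)·C_R^-0.5.
= (0.972) / (0.0276×1.880^0.5) = 0.9720/0.03784 = 25.7.
The undesired path is higher order in R, so low C_R (CSTR or dilute feed) favours S.

25.7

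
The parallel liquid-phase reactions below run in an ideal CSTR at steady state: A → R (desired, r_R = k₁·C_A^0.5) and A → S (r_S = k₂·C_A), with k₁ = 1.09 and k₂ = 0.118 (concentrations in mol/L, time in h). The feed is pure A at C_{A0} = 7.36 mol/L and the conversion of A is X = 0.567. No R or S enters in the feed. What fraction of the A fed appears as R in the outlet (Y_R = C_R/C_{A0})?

0.475

Exit C_A = C_{A0}(1−X) = 7.36×0.433 = 3.187 mol/L.
A CSTR operates uniformly at the exit composition, giving r_R = 1.946 and r_S = 0.3761 (each k·C_A^n at C_A = 3.187).
Fraction of consumed A going to R: r_R/(r_R+r_S) = 0.8380.
C_R = 0.8380·C_{A0}·X = 0.8380×7.36×0.567 = 3.50 mol/L; Y_R = C_R/C_{A0} = 0.475.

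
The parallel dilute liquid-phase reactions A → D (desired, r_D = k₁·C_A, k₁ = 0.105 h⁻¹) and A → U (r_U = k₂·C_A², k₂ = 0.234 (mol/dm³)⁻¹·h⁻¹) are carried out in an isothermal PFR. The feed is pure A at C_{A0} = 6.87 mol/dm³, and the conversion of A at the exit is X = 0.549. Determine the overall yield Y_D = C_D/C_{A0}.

0.0473

C_A = C_{A0}(1−X) = 3.098 mol/dm³.
Along a PFR/batch, dC_D/dC_A = −r_D/(r_D+r_U) = −k₁/(k₁+k₂·C_A).
Integrating from C_{A0} to C_A: C_D = (0.105/0.234)·ln[(0.105+0.234·6.87)/(0.105+0.234·3.10)] = 0.4487·ln(1.713/0.8300) = 0.3250 mol/dm³.
Y_D = C_D/C_{A0} = 0.3250/6.87 = 0.0473.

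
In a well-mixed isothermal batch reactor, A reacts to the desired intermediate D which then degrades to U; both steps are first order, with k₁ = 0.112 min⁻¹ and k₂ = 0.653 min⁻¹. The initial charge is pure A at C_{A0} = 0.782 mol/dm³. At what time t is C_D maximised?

3.26 min

The intermediate peaks when r₁ = r₂, i.e. k₁e^(−k₁t) = k₂e^(−k₂t), giving t_opt = ln(k₂/k₁)/(k₂−k₁).
= ln(0.653/0.112)/(0.653−0.112) = ln(5.830)/0.5410 = 1.763/0.5410 = 3.26 min.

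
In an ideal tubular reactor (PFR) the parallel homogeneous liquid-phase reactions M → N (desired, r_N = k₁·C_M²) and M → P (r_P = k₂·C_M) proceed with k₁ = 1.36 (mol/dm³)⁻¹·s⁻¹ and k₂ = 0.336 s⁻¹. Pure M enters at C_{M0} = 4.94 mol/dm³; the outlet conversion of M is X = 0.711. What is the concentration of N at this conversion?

3.23 mol/dm³

C_M = C_{M0}(1−X) = 1.428 mol/dm³.
Along a PFR/batch, dC_P/dC_M = −r_P/(r_N+r_P) = −k₂/(k₂+k₁·C_M).
Integrating from C_{M0} to C_M: C_P = (0.336/1.36)·ln[(0.336+1.36·4.94)/(0.336+1.36·1.43)] = 0.2471·ln(7.054/2.278) = 0.2793 mol/dm³.
Then C_N = (C_{M0}−C_M) − C_P = 3.512 − 0.2793 = 3.233 mol/dm³.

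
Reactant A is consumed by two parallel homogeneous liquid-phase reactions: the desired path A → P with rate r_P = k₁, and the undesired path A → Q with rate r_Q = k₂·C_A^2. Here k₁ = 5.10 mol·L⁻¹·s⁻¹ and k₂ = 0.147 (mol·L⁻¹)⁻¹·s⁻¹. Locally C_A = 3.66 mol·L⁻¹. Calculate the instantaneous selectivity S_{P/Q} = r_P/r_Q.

2.59

S_{P/Q} = r_P/r_Q = (k₁)/(k₂·C_A^2) = (k₁/k₂)·C_A^-2.
= (5.10) / (0.147×3.660^2) = 5.100/1.969 = 2.59.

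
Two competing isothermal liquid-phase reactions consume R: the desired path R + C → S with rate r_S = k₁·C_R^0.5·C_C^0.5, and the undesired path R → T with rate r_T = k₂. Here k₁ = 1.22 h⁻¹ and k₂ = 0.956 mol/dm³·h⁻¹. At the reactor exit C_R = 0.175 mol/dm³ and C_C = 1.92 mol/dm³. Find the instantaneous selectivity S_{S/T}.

S_{S/T} = r_S/r_T = (k₁·C_R^0.5·C_C^0.5)/(k₂) = (k₁/k₂)·C_R^0.5·C_C^0.5.
= (1.22×0.1750^0.5×1.920^0.5) / (0.956) = 0.7072/0.9560 = 0.740.
Since the desired path is higher order in R, keeping C_R high (PFR or concentrated feed) favours S.

0.740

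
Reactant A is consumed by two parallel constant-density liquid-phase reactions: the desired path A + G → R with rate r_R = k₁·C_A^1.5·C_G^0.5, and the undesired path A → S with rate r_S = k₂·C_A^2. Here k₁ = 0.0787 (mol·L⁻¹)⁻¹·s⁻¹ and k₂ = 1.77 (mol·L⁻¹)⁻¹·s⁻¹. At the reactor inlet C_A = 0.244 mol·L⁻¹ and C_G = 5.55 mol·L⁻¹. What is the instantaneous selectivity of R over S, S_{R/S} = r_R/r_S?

S_{R/S} = r_R/r_S = (k₁·C_A^1.5·C_G^0.5)/(k₂·C_A^2) = (k₁/k₂)·C_A^-0.5·C_G^0.5.
= (0.0787×0.2440^1.5×5.550^0.5) / (1.77×0.2440^2) = 0.02235/0.1054 = 0.212.
The undesired path is higher order in A, so low C_A (CSTR or dilute feed) favours R.

0.212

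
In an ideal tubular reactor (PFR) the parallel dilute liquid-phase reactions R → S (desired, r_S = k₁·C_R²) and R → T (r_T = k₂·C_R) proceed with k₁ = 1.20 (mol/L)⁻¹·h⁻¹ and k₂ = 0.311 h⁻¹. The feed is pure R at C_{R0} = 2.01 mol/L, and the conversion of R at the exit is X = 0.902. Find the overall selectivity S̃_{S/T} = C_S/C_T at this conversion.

3.36

C_R = C_{R0}(1−X) = 0.1970 mol/L.
Along a PFR/batch, dC_T/dC_R = −r_T/(r_S+r_T) = −k₂/(k₂+k₁·C_R).
Integrating from C_{R0} to C_R: C_T = (0.311/1.20)·ln[(0.311+1.20·2.01)/(0.311+1.20·0.197)] = 0.2592·ln(2.723/0.5474) = 0.4158 mol/L.
Then C_S = (C_{R0}−C_R) − C_T = 1.813 − 0.4158 = 1.397 mol/L.
S̃_{S/T} = C_S/C_T = 1.397/0.4158 = 3.36.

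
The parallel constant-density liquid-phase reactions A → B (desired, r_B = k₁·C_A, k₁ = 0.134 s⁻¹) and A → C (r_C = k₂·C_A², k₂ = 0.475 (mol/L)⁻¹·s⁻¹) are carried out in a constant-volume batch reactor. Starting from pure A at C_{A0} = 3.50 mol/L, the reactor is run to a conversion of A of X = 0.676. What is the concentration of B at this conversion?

C_A = C_{A0}(1−X) = 1.134 mol/L.
Along a PFR/batch, dC_B/dC_A = −r_B/(r_B+r_C) = −k₁/(k₁+k₂·C_A).
Integrating from C_{A0} to C_A: C_B = (0.134/0.475)·ln[(0.134+0.475·3.50)/(0.134+0.475·1.13)] = 0.2821·ln(1.796/0.6726) = 0.2771 mol/L.

0.277 mol/L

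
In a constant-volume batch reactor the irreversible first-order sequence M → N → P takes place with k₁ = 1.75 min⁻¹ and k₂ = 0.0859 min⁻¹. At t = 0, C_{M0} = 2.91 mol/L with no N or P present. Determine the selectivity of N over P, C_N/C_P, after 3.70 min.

Solving the coupled first-order balances gives C_N(t) = [k₁/(k₂−k₁)]·C_{M0}·(e^(−k₁t) − e^(−k₂t)).
e^(−k₁t) = e^(−1.75×3.70) = e^(−6.475) = 0.001541; e^(−k₂t) = e^(−0.3178) = 0.7277.
C_N = 1.75×2.91/(0.0859−1.75) × (0.001541−0.7277) = (-3.060)×(-0.7262) = 2.222 mol/L.
C_M = C_{M0}e^(−k₁t) = 0.004486 mol/L, so C_P = C_{M0}−C_M−C_N = 0.6832 mol/L; C_N/C_P = 3.25.

3.25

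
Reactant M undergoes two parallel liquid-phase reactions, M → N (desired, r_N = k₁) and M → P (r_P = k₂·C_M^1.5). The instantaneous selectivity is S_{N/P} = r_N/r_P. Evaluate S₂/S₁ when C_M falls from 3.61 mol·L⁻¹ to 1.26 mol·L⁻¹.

S_{N/P} = (k₁/k₂)·C_M^-1.5, so S₂/S₁ = (C_{M,2}/C_{M,1})^-1.5.
= (1.26/3.61)^(-1.5) = (0.3490)^(-1.5) = 4.85.

4.85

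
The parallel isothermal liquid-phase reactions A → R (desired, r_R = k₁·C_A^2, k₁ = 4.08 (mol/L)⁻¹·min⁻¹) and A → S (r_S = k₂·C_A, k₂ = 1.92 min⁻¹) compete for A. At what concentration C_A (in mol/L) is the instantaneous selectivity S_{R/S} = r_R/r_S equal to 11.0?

S_{R/S} = (k₁/k₂)·C_A ⇒ C_A = S·k₂/k₁.
= 11.0×1.92/4.08 = 5.18 mol/L.

5.18 mol/L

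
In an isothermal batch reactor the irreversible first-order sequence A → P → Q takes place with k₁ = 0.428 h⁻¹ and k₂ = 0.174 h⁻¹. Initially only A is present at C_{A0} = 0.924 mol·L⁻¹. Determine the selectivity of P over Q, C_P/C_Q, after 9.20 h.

The intermediate concentration in a first-order A→B→C sequence is C_P = k₁C_{A0}(e^(−k₁t) − e^(−k₂t))/(k₂−k₁).
e^(−k₁t) = e^(−0.428×9.20) = e^(−3.938) = 0.01949; e^(−k₂t) = e^(−1.601) = 0.2017.
C_P = 0.428×0.924/(0.174−0.428) × (0.01949−0.2017) = (-1.557)×(-0.1822) = 0.2837 mol·L⁻¹.
C_A = C_{A0}e^(−k₁t) = 0.01801 mol·L⁻¹, so C_Q = C_{A0}−C_A−C_P = 0.6222 mol·L⁻¹; C_P/C_Q = 0.456.

0.456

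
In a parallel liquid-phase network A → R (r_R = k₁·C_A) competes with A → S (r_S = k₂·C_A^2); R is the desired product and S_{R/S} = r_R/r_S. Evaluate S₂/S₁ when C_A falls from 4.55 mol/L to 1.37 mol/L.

S_{R/S} = (k₁/k₂)·C_A⁻¹, so S₂/S₁ = (C_{A,2}/C_{A,1})⁻¹.
= 4.55/1.37 = 3.32.
Selectivity toward R rises as C_A falls — low-concentration operation is favoured.

3.32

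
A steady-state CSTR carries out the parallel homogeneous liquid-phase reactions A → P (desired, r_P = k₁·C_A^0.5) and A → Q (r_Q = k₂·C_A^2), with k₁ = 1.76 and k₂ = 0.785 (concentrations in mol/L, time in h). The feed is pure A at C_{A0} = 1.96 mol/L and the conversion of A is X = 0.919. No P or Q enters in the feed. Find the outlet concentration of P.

1.75 mol/L

Exit C_A = C_{A0}(1−X) = 1.96×0.0810 = 0.1588 mol/L.
In a CSTR the entire volume is at exit conditions, so r_P = 1.76×0.1588^0.5 = 0.7013 and r_Q = 0.785×0.1588^2 = 0.01979.
Fraction of consumed A going to P: r_P/(r_P+r_Q) = 0.9726.
C_P = 0.9726·C_{A0}·X = 0.9726×1.96×0.919 = 1.75 mol/L.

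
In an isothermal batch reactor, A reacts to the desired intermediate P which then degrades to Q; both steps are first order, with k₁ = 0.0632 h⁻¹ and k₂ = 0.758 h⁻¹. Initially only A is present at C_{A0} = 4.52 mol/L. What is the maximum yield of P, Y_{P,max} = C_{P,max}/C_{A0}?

0.0665

At the optimum, C_{P,max}/C_{A0} = (k₁/k₂)^[k₂/(k₂−k₁)].
= (0.0632/0.758)^(0.758/(0.758−0.0632)) = (0.08338)^(1.091) = 0.06651.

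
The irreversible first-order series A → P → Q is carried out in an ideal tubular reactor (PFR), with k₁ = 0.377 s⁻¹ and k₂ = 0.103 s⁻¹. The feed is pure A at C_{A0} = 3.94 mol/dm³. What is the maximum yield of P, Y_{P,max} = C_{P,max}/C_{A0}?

At the optimum, C_{P,max}/C_{A0} = (k₁/k₂)^[k₂/(k₂−k₁)].
= (0.377/0.103)^(0.103/(0.103−0.377)) = (3.660)^(-0.3759) = 0.6140.

0.614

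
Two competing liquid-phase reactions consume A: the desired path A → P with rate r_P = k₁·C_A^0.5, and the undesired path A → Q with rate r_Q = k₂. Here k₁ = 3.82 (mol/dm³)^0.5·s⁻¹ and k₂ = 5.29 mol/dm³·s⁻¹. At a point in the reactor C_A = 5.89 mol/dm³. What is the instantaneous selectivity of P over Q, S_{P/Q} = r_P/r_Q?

S_{P/Q} = r_P/r_Q = (k₁·C_A^0.5)/(k₂) = (k₁/k₂)·C_A^0.5.
= (3.82×5.890^0.5) / (5.29) = 9.271/5.290 = 1.75.

1.75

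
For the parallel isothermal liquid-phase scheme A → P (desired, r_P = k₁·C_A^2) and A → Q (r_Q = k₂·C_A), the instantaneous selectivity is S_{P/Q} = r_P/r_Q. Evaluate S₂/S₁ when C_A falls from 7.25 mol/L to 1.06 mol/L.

0.146

S_{P/Q} = (k₁/k₂)·C_A, so S₂/S₁ = (C_{A,2}/C_{A,1}).
= 1.06/7.25 = 0.146.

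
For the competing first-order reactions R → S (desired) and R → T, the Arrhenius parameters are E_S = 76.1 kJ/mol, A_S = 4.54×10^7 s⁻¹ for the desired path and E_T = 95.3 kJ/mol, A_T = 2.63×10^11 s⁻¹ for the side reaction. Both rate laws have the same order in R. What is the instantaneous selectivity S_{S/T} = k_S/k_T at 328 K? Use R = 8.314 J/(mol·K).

0.197

Since both paths have the same order in R, the concentration cancels and S_{S/T} = k_S/k_T = (A_S/A_T)·exp[(E_T−E_S)/(RT)].
(E_T−E_S)/(RT) = (95.3−76.1)×10³/(8.314×328) = 19200/2727 = 7.041.
k_S/k_T = (4.54×10^7/2.63×10^11)·exp(7.041) = 1.726×10^-4 × 1142 = 0.197.
Since E_S < E_T, lowering the temperature improves selectivity toward S.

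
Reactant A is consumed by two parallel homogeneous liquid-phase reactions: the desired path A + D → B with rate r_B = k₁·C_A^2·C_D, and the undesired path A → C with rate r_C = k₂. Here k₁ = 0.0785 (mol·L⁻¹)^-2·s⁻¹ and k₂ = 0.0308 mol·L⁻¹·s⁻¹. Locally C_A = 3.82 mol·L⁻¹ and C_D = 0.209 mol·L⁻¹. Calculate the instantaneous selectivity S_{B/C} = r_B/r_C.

7.77

S_{B/C} = r_B/r_C = (k₁·C_A^2·C_D)/(k₂) = (k₁/k₂)·C_A^2·C_D.
= (0.0785×3.820^2×0.2090) / (0.0308) = 0.2394/0.03080 = 7.77.
Since the desired path is higher order in A, keeping C_A high (PFR or concentrated feed) favours B.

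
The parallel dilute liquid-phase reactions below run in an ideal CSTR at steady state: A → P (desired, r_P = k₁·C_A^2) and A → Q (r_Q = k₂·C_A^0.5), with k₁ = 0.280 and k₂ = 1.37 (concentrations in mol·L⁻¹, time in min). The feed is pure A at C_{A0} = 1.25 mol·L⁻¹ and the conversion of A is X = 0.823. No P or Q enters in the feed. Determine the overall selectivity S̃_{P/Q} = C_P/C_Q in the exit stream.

0.0213

Exit C_A = C_{A0}(1−X) = 1.25×0.177 = 0.2213 mol·L⁻¹.
Rates in a CSTR are evaluated at the outlet concentration: r_P = 0.280×0.2213^2 = 0.01371, r_Q = 1.37×0.2213^0.5 = 0.6444.
Overall selectivity = C_P/C_Q = r_Pτ/(r_Qτ) = r_P/r_Q = 0.0213.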